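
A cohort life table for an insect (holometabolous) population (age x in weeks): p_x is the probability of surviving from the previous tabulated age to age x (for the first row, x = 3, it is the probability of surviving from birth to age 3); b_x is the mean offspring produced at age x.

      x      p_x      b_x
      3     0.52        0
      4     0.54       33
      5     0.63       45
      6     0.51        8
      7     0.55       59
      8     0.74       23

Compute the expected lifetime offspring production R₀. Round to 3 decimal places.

Survivorship from birth: l_x = p_3·p_4·…·p_x.
  l_3 = 0.52000
  l_4 = 0.28080
  l_5 = 0.17690
  l_6 = 0.09022
  l_7 = 0.04962
  l_8 = 0.03672
R₀ = Σ l_x b_x:
  age 3: 0.52000 × 0 = 0.0000
  age 4: 0.28080 × 33 = 9.2664
  age 5: 0.17690 × 45 = 7.9605
  age 6: 0.09022 × 8 = 0.7218
  age 7: 0.04962 × 59 = 2.9276
  age 8: 0.03672 × 23 = 0.8446
R₀ = 0.0000 + 9.2664 + 7.9605 + 0.7218 + 2.9276 + 0.8446 = 21.7208

21.721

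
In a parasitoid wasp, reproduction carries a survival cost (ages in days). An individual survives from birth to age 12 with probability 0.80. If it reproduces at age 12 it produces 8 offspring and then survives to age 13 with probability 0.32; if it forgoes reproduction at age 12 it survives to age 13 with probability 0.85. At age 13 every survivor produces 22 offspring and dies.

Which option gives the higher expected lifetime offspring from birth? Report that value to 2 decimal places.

breed at age 12: R₀ = 0.80 × (8 + 0.32 × 22) = 0.80 × 15.0400 = 12.0320
delay to age 13: R₀ = 0.80 × (0.85 × 22) = 0.80 × 18.7000 = 14.9600
Higher: delay to age 13 (14.9600).

14.96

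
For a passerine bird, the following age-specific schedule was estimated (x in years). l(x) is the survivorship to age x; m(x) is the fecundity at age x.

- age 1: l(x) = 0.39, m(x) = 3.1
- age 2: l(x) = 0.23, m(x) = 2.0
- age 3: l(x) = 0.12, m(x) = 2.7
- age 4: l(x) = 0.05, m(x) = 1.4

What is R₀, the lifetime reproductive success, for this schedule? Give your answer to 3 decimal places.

R₀ = Σ l(x) m(x):
  age 1: 0.39 × 3.1 = 1.2090
  age 2: 0.23 × 2.0 = 0.4600
  age 3: 0.12 × 2.7 = 0.3240
  age 4: 0.05 × 1.4 = 0.0700
R₀ = 1.2090 + 0.4600 + 0.3240 + 0.0700 = 2.0630

2.063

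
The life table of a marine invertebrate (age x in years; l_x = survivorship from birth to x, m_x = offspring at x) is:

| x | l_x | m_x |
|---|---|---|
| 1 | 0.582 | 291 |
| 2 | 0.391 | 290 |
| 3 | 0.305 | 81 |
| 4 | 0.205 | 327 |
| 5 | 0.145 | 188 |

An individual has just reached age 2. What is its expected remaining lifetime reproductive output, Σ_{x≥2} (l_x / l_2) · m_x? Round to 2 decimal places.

594.35

l_2 = 0.391. Conditional survival from age 2 to x is l_x / l_2.
  x=2: (0.391/0.391) × 290 = 290.0000
  x=3: (0.305/0.391) × 81 = 63.1841
  x=4: (0.205/0.391) × 327 = 171.4450
  x=5: (0.145/0.391) × 188 = 69.7187
Sum = 290.0000 + 63.1841 + 171.4450 + 69.7187 = 594.3478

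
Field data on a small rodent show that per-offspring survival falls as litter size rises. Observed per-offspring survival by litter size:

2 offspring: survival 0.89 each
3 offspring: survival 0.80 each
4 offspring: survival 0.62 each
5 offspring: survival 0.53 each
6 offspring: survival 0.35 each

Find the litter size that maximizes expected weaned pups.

Expected weaned pups = c × s(c):
  c=2: 2 × 0.89 = 1.780
  c=3: 3 × 0.80 = 2.400
  c=4: 4 × 0.62 = 2.480
  c=5: 5 × 0.53 = 2.650
  c=6: 6 × 0.35 = 2.100
Maximum at c = 5 (2.650 weaned pups).

5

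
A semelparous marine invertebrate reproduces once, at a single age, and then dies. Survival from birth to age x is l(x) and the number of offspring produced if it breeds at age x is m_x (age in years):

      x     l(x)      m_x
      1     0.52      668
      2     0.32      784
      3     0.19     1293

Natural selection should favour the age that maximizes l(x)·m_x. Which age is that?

Expected offspring if breeding at age x = l(x) × m_x:
  age 1: 0.52 × 668 = 347.360
  age 2: 0.32 × 784 = 250.880
  age 3: 0.19 × 1293 = 245.670
Maximum at age 1 (347.360).

1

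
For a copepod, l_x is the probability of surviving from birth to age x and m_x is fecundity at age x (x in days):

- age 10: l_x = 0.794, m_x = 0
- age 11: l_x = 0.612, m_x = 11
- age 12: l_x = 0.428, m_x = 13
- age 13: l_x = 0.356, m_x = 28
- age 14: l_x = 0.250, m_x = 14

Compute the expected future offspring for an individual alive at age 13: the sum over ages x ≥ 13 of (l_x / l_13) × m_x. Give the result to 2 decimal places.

37.83

l_13 = 0.356. Conditional survival from age 13 to x is l_x / l_13.
  x=13: (0.356/0.356) × 28 = 28.0000
  x=14: (0.250/0.356) × 14 = 9.8315
Sum = 28.0000 + 9.8315 = 37.8315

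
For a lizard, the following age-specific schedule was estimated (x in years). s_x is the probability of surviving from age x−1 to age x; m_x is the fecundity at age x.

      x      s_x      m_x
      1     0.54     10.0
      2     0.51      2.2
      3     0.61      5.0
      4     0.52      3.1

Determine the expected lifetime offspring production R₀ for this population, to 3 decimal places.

7.117

Survivorship from birth: l_x = s_1·s_2·…·s_x.
  l_1 = 0.54000
  l_2 = 0.27540
  l_3 = 0.16799
  l_4 = 0.08736
R₀ = Σ l_x m_x:
  age 1: 0.54000 × 10.0 = 5.4000
  age 2: 0.27540 × 2.2 = 0.6059
  age 3: 0.16799 × 5.0 = 0.8399
  age 4: 0.08736 × 3.1 = 0.2708
R₀ = 5.4000 + 0.6059 + 0.8399 + 0.2708 = 7.1166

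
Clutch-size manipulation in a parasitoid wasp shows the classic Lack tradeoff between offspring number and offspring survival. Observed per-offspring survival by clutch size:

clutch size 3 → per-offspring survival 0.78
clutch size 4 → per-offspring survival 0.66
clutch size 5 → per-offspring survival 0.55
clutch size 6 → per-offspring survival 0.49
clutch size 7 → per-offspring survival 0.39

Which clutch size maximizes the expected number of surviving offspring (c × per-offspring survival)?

Expected surviving offspring = c × s(c):
  c=3: 3 × 0.78 = 2.340
  c=4: 4 × 0.66 = 2.640
  c=5: 5 × 0.55 = 2.750
  c=6: 6 × 0.49 = 2.940
  c=7: 7 × 0.39 = 2.730
Maximum at c = 6 (2.940 surviving offspring).

6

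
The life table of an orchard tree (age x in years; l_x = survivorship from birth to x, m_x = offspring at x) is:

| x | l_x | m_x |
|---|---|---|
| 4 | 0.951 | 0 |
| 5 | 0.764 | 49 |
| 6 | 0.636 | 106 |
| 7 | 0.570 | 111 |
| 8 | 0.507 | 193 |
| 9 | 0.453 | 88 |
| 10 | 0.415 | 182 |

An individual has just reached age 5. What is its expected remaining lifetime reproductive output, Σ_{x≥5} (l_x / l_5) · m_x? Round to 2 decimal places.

499.17

l_5 = 0.764. Conditional survival from age 5 to x is l_x / l_5.
  x=5: (0.764/0.764) × 49 = 49.0000
  x=6: (0.636/0.764) × 106 = 88.2408
  x=7: (0.570/0.764) × 111 = 82.8141
  x=8: (0.507/0.764) × 193 = 128.0772
  x=9: (0.453/0.764) × 88 = 52.1780
  x=10: (0.415/0.764) × 182 = 98.8613
Sum = 49.0000 + 88.2408 + 82.8141 + 128.0772 + 52.1780 + 98.8613 = 499.1715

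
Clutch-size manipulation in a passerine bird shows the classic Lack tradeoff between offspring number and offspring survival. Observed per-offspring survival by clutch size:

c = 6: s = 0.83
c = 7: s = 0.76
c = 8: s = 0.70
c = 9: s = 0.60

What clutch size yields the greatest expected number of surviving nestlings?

Expected surviving nestlings = c × s(c):
  c=6: 6 × 0.83 = 4.980
  c=7: 7 × 0.76 = 5.320
  c=8: 8 × 0.70 = 5.600
  c=9: 9 × 0.60 = 5.400
Maximum at c = 8 (5.600 surviving nestlings).

8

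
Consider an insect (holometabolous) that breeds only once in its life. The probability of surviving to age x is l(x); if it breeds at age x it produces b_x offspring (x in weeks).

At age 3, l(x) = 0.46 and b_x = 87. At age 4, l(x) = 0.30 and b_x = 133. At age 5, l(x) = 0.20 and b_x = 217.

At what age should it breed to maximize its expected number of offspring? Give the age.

Expected offspring if breeding at age x = l(x) × b_x:
  age 3: 0.46 × 87 = 40.020
  age 4: 0.30 × 133 = 39.900
  age 5: 0.20 × 217 = 43.400
Maximum at age 5 (43.400).

5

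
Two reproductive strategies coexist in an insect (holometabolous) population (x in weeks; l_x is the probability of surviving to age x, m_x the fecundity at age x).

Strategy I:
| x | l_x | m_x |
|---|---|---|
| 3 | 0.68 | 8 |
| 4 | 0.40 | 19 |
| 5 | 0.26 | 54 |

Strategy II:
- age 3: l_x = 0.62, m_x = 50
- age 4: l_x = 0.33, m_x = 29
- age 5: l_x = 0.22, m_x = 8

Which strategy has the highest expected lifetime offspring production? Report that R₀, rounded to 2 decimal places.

Strategy I: R₀ = 0.68×8 + 0.40×19 + 0.26×54 = 27.0800
Strategy II: R₀ = 0.62×50 + 0.33×29 + 0.22×8 = 42.3300
Highest R₀: strategy II with 42.3300.

42.33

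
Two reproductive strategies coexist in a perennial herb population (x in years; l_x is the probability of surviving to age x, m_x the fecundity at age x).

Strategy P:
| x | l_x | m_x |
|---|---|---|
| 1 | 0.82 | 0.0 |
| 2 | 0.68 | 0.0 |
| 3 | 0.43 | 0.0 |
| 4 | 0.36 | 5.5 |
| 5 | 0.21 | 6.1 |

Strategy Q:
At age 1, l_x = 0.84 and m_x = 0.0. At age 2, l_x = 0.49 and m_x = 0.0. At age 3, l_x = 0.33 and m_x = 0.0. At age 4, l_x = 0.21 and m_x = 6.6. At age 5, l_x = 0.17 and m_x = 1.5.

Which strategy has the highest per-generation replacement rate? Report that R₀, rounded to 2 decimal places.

Strategy P: R₀ = 0.82×0.0 + 0.68×0.0 + 0.43×0.0 + 0.36×5.5 + 0.21×6.1 = 3.2610
Strategy Q: R₀ = 0.84×0.0 + 0.49×0.0 + 0.33×0.0 + 0.21×6.6 + 0.17×1.5 = 1.6410
Highest R₀: strategy P with 3.2610.

3.26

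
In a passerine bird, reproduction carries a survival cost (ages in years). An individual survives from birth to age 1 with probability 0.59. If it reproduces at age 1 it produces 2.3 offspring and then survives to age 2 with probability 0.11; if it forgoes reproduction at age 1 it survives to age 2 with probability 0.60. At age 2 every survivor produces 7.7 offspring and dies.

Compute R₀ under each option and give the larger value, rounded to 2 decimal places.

2.73

breed at age 1: R₀ = 0.59 × (2.3 + 0.11 × 7.7) = 0.59 × 3.1470 = 1.8567
delay to age 2: R₀ = 0.59 × (0.60 × 7.7) = 0.59 × 4.6200 = 2.7258
Higher: delay to age 2 (2.7258).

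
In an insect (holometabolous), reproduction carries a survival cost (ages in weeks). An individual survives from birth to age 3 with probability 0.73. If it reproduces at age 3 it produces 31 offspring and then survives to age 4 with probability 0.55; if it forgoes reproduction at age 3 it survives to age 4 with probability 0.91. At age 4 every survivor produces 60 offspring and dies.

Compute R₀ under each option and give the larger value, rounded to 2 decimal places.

breed at age 3: R₀ = 0.73 × (31 + 0.55 × 60) = 0.73 × 64.0000 = 46.7200
delay to age 4: R₀ = 0.73 × (0.91 × 60) = 0.73 × 54.6000 = 39.8580
Higher: breed at age 3 (46.7200).

46.72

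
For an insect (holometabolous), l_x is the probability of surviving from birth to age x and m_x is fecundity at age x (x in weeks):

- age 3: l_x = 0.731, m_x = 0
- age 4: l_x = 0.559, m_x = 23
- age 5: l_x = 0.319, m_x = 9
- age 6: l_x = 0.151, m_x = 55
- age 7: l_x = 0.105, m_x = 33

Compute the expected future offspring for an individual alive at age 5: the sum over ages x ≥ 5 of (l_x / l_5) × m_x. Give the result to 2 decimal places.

l_5 = 0.319. Conditional survival from age 5 to x is l_x / l_5.
  x=5: (0.319/0.319) × 9 = 9.0000
  x=6: (0.151/0.319) × 55 = 26.0345
  x=7: (0.105/0.319) × 33 = 10.8621
Sum = 9.0000 + 26.0345 + 10.8621 = 45.8966

45.90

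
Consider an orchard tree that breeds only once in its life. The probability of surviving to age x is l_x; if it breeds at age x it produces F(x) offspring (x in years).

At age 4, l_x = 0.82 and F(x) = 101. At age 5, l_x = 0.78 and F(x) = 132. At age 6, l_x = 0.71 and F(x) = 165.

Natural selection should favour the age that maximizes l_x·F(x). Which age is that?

6

Expected offspring if breeding at age x = l_x × F(x):
  age 4: 0.82 × 101 = 82.820
  age 5: 0.78 × 132 = 102.960
  age 6: 0.71 × 165 = 117.150
Maximum at age 6 (117.150).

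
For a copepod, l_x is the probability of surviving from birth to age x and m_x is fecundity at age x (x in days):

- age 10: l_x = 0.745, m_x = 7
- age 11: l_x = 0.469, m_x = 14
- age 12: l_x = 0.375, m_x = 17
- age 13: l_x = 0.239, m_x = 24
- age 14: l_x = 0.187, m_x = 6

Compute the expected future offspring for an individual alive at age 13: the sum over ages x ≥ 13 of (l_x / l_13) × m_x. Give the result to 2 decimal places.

28.69

l_13 = 0.239. Conditional survival from age 13 to x is l_x / l_13.
  x=13: (0.239/0.239) × 24 = 24.0000
  x=14: (0.187/0.239) × 6 = 4.6946
Sum = 24.0000 + 4.6946 = 28.6946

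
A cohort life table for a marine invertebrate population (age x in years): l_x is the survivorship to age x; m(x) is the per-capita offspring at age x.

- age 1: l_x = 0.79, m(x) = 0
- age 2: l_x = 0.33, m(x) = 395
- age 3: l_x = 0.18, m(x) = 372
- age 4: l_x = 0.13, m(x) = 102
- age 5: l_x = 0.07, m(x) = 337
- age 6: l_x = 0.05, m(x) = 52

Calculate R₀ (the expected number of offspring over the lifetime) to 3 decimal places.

R₀ = Σ l_x m(x):
  age 1: 0.79 × 0 = 0.0000
  age 2: 0.33 × 395 = 130.3500
  age 3: 0.18 × 372 = 66.9600
  age 4: 0.13 × 102 = 13.2600
  age 5: 0.07 × 337 = 23.5900
  age 6: 0.05 × 52 = 2.6000
R₀ = 0.0000 + 130.3500 + 66.9600 + 13.2600 + 23.5900 + 2.6000 = 236.7600

236.760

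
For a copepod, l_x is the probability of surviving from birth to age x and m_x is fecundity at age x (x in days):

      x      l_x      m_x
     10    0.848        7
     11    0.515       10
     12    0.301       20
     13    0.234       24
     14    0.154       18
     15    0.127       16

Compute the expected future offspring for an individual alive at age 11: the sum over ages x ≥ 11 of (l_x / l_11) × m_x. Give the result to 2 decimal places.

l_11 = 0.515. Conditional survival from age 11 to x is l_x / l_11.
  x=11: (0.515/0.515) × 10 = 10.0000
  x=12: (0.301/0.515) × 20 = 11.6893
  x=13: (0.234/0.515) × 24 = 10.9049
  x=14: (0.154/0.515) × 18 = 5.3825
  x=15: (0.127/0.515) × 16 = 3.9456
Sum = 10.0000 + 11.6893 + 10.9049 + 5.3825 + 3.9456 = 41.9223

41.92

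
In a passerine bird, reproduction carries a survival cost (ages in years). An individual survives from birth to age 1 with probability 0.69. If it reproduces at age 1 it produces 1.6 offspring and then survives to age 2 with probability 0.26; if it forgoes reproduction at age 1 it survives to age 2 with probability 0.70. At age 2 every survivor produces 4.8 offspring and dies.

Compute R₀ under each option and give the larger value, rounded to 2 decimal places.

2.32

breed at age 1: R₀ = 0.69 × (1.6 + 0.26 × 4.8) = 0.69 × 2.8480 = 1.9651
delay to age 2: R₀ = 0.69 × (0.70 × 4.8) = 0.69 × 3.3600 = 2.3184
Higher: delay to age 2 (2.3184).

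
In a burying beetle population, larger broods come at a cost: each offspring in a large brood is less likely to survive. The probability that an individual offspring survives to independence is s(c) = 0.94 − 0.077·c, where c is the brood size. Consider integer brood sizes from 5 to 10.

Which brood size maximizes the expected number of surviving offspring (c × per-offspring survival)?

Expected surviving offspring = c × s(c):
  c=5: 5 × 0.555 = 2.775
  c=6: 6 × 0.478 = 2.868
  c=7: 7 × 0.401 = 2.807
  c=8: 8 × 0.324 = 2.592
  c=9: 9 × 0.247 = 2.223
  c=10: 10 × 0.170 = 1.700
Maximum at c = 6 (2.868 surviving offspring).

6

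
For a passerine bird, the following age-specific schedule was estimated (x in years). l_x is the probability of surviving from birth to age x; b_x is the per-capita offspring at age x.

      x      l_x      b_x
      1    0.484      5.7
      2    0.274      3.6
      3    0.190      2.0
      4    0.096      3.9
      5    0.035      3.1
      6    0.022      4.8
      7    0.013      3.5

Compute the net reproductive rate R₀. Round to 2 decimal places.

R₀ = Σ l_x b_x:
  age 1: 0.484 × 5.7 = 2.7588
  age 2: 0.274 × 3.6 = 0.9864
  age 3: 0.190 × 2.0 = 0.3800
  age 4: 0.096 × 3.9 = 0.3744
  age 5: 0.035 × 3.1 = 0.1085
  age 6: 0.022 × 4.8 = 0.1056
  age 7: 0.013 × 3.5 = 0.0455
R₀ = 2.7588 + 0.9864 + 0.3800 + 0.3744 + 0.1085 + 0.1056 + 0.0455 = 4.7592

4.76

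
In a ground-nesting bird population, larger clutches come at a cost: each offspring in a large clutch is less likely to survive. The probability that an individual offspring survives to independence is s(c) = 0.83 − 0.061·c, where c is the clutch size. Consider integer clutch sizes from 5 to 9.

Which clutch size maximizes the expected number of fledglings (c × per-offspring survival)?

7

Expected fledglings = c × s(c):
  c=5: 5 × 0.525 = 2.625
  c=6: 6 × 0.464 = 2.784
  c=7: 7 × 0.403 = 2.821
  c=8: 8 × 0.342 = 2.736
  c=9: 9 × 0.281 = 2.529
Maximum at c = 7 (2.821 fledglings).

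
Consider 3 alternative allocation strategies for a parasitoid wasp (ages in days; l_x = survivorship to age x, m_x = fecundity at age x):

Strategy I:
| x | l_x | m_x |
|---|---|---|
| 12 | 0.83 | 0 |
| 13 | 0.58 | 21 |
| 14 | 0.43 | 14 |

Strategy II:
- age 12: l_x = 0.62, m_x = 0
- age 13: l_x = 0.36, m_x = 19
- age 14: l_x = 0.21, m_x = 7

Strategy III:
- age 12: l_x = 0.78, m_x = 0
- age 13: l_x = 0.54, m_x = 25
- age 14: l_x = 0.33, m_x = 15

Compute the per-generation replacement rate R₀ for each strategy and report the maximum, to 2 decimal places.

Strategy I: R₀ = 0.83×0 + 0.58×21 + 0.43×14 = 18.2000
Strategy II: R₀ = 0.62×0 + 0.36×19 + 0.21×7 = 8.3100
Strategy III: R₀ = 0.78×0 + 0.54×25 + 0.33×15 = 18.4500
Highest R₀: strategy III with 18.4500.

18.45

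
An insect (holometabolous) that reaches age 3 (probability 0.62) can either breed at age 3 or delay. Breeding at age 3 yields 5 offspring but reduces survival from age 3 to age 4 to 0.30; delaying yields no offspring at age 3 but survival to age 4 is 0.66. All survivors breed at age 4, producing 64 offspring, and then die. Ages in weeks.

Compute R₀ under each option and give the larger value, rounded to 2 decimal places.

breed at age 3: R₀ = 0.62 × (5 + 0.30 × 64) = 0.62 × 24.2000 = 15.0040
delay to age 4: R₀ = 0.62 × (0.66 × 64) = 0.62 × 42.2400 = 26.1888
Higher: delay to age 4 (26.1888).

26.19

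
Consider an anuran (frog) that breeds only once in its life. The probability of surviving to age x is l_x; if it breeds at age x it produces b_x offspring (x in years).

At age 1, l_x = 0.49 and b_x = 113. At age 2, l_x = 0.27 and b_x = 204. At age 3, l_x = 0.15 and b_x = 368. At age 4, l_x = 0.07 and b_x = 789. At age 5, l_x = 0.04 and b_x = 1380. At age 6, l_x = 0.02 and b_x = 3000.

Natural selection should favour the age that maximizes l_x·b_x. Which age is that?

6

Expected offspring if breeding at age x = l_x × b_x:
  age 1: 0.49 × 113 = 55.370
  age 2: 0.27 × 204 = 55.080
  age 3: 0.15 × 368 = 55.200
  age 4: 0.07 × 789 = 55.230
  age 5: 0.04 × 1380 = 55.200
  age 6: 0.02 × 3000 = 60.000
Maximum at age 6 (60.000).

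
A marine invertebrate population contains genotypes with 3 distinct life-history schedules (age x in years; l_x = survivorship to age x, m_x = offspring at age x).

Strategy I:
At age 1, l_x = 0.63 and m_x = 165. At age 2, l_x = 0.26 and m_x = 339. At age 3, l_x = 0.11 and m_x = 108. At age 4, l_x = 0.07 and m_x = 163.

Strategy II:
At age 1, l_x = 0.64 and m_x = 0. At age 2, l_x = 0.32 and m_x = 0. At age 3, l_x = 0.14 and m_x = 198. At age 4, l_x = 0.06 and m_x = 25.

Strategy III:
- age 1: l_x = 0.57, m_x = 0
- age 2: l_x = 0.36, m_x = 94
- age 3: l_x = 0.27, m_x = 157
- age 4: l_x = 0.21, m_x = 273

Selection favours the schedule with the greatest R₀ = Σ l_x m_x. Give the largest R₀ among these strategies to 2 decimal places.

Strategy I: R₀ = 0.63×165 + 0.26×339 + 0.11×108 + 0.07×163 = 215.3800
Strategy II: R₀ = 0.64×0 + 0.32×0 + 0.14×198 + 0.06×25 = 29.2200
Strategy III: R₀ = 0.57×0 + 0.36×94 + 0.27×157 + 0.21×273 = 133.5600
Highest R₀: strategy I with 215.3800.

215.38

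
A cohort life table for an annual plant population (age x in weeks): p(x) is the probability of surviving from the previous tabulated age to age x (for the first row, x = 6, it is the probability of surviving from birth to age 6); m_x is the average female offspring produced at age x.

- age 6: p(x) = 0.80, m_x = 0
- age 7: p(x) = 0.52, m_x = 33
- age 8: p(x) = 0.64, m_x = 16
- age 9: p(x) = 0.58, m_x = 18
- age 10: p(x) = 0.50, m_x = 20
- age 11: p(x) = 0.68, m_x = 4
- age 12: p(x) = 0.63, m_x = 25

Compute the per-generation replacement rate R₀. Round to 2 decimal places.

23.35

Survivorship from birth: l_x = p_6·p_7·…·p_x.
  l_6 = 0.80000
  l_7 = 0.41600
  l_8 = 0.26624
  l_9 = 0.15442
  l_10 = 0.07721
  l_11 = 0.05250
  l_12 = 0.03308
R₀ = Σ l_x m_x:
  age 6: 0.80000 × 0 = 0.0000
  age 7: 0.41600 × 33 = 13.7280
  age 8: 0.26624 × 16 = 4.2598
  age 9: 0.15442 × 18 = 2.7796
  age 10: 0.07721 × 20 = 1.5442
  age 11: 0.05250 × 4 = 0.2100
  age 12: 0.03308 × 25 = 0.8270
R₀ = 0.0000 + 13.7280 + 4.2598 + 2.7796 + 1.5442 + 0.2100 + 0.8270 = 23.3486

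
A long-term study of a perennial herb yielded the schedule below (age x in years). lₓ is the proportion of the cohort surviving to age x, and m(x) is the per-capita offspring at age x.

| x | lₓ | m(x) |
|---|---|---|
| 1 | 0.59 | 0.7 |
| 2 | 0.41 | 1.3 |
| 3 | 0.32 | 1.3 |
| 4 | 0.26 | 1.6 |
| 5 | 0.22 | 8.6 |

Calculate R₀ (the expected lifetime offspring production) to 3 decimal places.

R₀ = Σ lₓ m(x):
  age 1: 0.59 × 0.7 = 0.4130
  age 2: 0.41 × 1.3 = 0.5330
  age 3: 0.32 × 1.3 = 0.4160
  age 4: 0.26 × 1.6 = 0.4160
  age 5: 0.22 × 8.6 = 1.8920
R₀ = 0.4130 + 0.5330 + 0.4160 + 0.4160 + 1.8920 = 3.6700

3.670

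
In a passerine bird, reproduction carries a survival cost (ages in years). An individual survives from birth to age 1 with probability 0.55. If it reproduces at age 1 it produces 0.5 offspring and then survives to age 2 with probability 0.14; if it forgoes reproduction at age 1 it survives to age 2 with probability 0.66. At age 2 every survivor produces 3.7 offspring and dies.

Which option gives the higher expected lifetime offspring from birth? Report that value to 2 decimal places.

breed at age 1: R₀ = 0.55 × (0.5 + 0.14 × 3.7) = 0.55 × 1.0180 = 0.5599
delay to age 2: R₀ = 0.55 × (0.66 × 3.7) = 0.55 × 2.4420 = 1.3431
Higher: delay to age 2 (1.3431).

1.34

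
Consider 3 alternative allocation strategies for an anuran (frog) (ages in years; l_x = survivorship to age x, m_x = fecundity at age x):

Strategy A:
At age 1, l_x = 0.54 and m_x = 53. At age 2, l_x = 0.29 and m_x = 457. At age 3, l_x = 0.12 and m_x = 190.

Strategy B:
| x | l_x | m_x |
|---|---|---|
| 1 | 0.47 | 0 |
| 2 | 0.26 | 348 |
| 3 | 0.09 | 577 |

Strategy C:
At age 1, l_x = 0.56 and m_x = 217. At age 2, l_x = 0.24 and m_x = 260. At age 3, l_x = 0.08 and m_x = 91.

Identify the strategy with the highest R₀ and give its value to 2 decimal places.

Strategy A: R₀ = 0.54×53 + 0.29×457 + 0.12×190 = 183.9500
Strategy B: R₀ = 0.47×0 + 0.26×348 + 0.09×577 = 142.4100
Strategy C: R₀ = 0.56×217 + 0.24×260 + 0.08×91 = 191.2000
Highest R₀: strategy C with 191.2000.

191.20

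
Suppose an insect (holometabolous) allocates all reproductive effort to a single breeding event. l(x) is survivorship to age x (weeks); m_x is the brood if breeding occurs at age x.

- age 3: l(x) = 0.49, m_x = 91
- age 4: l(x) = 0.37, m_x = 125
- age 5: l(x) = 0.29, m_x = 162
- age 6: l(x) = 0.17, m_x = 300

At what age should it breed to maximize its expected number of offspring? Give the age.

6

Expected offspring if breeding at age x = l(x) × m_x:
  age 3: 0.49 × 91 = 44.590
  age 4: 0.37 × 125 = 46.250
  age 5: 0.29 × 162 = 46.980
  age 6: 0.17 × 300 = 51.000
Maximum at age 6 (51.000).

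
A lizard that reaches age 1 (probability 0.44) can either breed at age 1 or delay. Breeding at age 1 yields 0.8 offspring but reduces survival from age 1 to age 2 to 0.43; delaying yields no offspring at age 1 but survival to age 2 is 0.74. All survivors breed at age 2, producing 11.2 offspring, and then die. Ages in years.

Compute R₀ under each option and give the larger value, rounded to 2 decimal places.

breed at age 1: R₀ = 0.44 × (0.8 + 0.43 × 11.2) = 0.44 × 5.6160 = 2.4710
delay to age 2: R₀ = 0.44 × (0.74 × 11.2) = 0.44 × 8.2880 = 3.6467
Higher: delay to age 2 (3.6467).

3.65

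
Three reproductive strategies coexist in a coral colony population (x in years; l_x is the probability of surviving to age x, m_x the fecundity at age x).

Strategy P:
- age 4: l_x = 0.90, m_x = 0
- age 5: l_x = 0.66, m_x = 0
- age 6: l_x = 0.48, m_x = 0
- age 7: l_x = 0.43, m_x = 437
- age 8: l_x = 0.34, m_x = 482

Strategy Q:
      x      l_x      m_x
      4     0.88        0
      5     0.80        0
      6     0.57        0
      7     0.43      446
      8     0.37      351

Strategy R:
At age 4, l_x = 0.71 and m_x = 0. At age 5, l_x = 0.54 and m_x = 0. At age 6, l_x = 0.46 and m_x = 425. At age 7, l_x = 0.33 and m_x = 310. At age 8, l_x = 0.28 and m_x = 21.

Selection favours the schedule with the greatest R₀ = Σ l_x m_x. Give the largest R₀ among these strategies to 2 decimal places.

Strategy P: R₀ = 0.90×0 + 0.66×0 + 0.48×0 + 0.43×437 + 0.34×482 = 351.7900
Strategy Q: R₀ = 0.88×0 + 0.80×0 + 0.57×0 + 0.43×446 + 0.37×351 = 321.6500
Strategy R: R₀ = 0.71×0 + 0.54×0 + 0.46×425 + 0.33×310 + 0.28×21 = 303.6800
Highest R₀: strategy P with 351.7900.

351.79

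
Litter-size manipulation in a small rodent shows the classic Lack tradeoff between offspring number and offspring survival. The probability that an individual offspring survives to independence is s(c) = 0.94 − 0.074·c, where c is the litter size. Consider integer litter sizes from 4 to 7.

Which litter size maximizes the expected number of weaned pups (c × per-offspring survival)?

6

Expected weaned pups = c × s(c):
  c=4: 4 × 0.644 = 2.576
  c=5: 5 × 0.570 = 2.850
  c=6: 6 × 0.496 = 2.976
  c=7: 7 × 0.422 = 2.954
Maximum at c = 6 (2.976 weaned pups).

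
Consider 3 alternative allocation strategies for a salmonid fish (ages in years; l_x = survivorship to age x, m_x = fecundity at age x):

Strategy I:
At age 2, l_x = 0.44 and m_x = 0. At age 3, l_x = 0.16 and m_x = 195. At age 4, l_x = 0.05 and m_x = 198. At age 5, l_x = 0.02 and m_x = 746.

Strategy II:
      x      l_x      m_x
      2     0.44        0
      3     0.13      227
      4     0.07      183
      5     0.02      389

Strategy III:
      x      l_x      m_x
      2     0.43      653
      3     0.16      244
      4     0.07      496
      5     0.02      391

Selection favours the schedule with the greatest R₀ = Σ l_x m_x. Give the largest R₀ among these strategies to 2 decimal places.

362.37

Strategy I: R₀ = 0.44×0 + 0.16×195 + 0.05×198 + 0.02×746 = 56.0200
Strategy II: R₀ = 0.44×0 + 0.13×227 + 0.07×183 + 0.02×389 = 50.1000
Strategy III: R₀ = 0.43×653 + 0.16×244 + 0.07×496 + 0.02×391 = 362.3700
Highest R₀: strategy III with 362.3700.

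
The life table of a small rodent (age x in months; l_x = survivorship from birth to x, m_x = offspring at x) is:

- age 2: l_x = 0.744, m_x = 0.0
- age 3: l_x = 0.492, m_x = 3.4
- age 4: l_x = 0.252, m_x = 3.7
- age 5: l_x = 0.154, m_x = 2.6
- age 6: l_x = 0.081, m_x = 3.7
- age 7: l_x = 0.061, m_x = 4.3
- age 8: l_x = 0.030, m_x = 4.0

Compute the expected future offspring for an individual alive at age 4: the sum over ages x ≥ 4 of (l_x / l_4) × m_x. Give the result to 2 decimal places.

8.00

l_4 = 0.252. Conditional survival from age 4 to x is l_x / l_4.
  x=4: (0.252/0.252) × 3.7 = 3.7000
  x=5: (0.154/0.252) × 2.6 = 1.5889
  x=6: (0.081/0.252) × 3.7 = 1.1893
  x=7: (0.061/0.252) × 4.3 = 1.0409
  x=8: (0.030/0.252) × 4.0 = 0.4762
Sum = 3.7000 + 1.5889 + 1.1893 + 1.0409 + 0.4762 = 7.9952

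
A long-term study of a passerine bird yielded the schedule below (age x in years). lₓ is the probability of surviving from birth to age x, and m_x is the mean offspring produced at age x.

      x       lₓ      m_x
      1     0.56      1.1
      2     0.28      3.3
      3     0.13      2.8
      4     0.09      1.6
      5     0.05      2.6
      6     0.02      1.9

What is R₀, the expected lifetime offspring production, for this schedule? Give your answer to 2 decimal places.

2.22

R₀ = Σ lₓ m_x:
  age 1: 0.56 × 1.1 = 0.6160
  age 2: 0.28 × 3.3 = 0.9240
  age 3: 0.13 × 2.8 = 0.3640
  age 4: 0.09 × 1.6 = 0.1440
  age 5: 0.05 × 2.6 = 0.1300
  age 6: 0.02 × 1.9 = 0.0380
R₀ = 0.6160 + 0.9240 + 0.3640 + 0.1440 + 0.1300 + 0.0380 = 2.2160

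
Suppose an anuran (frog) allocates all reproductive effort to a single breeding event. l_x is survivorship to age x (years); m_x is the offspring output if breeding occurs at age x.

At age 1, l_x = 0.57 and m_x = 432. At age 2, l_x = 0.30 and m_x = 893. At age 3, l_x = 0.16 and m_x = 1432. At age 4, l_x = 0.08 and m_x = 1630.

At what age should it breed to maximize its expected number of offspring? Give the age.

2

Expected offspring if breeding at age x = l_x × m_x:
  age 1: 0.57 × 432 = 246.240
  age 2: 0.30 × 893 = 267.900
  age 3: 0.16 × 1432 = 229.120
  age 4: 0.08 × 1630 = 130.400
Maximum at age 2 (267.900).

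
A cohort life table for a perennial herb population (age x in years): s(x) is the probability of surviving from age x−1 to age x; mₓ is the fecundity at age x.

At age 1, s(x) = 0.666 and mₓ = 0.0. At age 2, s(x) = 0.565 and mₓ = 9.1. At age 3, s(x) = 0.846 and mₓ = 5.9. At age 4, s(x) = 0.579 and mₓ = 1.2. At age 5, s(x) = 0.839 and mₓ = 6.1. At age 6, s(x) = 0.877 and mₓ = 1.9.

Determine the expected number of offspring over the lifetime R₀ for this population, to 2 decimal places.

Survivorship from birth: l_x = s_1·s_2·…·s_x.
  l_1 = 0.66600
  l_2 = 0.37629
  l_3 = 0.31834
  l_4 = 0.18432
  l_5 = 0.15464
  l_6 = 0.13562
R₀ = Σ l_x mₓ:
  age 1: 0.66600 × 0.0 = 0.0000
  age 2: 0.37629 × 9.1 = 3.4242
  age 3: 0.31834 × 5.9 = 1.8782
  age 4: 0.18432 × 1.2 = 0.2212
  age 5: 0.15464 × 6.1 = 0.9433
  age 6: 0.13562 × 1.9 = 0.2577
R₀ = 0.0000 + 3.4242 + 1.8782 + 0.2212 + 0.9433 + 0.2577 = 6.7246

6.72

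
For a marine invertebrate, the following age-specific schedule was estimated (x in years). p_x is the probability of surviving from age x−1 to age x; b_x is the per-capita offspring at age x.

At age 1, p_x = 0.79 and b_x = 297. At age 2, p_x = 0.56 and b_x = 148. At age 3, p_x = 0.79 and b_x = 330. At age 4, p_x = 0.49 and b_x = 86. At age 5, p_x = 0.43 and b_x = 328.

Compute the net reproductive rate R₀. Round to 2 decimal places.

454.32

Survivorship from birth: l_x = p_1·p_2·…·p_x.
  l_1 = 0.79000
  l_2 = 0.44240
  l_3 = 0.34950
  l_4 = 0.17125
  l_5 = 0.07364
R₀ = Σ l_x b_x:
  age 1: 0.79000 × 297 = 234.6300
  age 2: 0.44240 × 148 = 65.4752
  age 3: 0.34950 × 330 = 115.3350
  age 4: 0.17125 × 86 = 14.7275
  age 5: 0.07364 × 328 = 24.1539
R₀ = 234.6300 + 65.4752 + 115.3350 + 14.7275 + 24.1539 = 454.3216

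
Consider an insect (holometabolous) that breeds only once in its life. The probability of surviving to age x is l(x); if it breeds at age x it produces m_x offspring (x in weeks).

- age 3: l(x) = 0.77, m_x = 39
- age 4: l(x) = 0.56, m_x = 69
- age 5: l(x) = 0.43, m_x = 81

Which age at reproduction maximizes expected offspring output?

Expected offspring if breeding at age x = l(x) × m_x:
  age 3: 0.77 × 39 = 30.030
  age 4: 0.56 × 69 = 38.640
  age 5: 0.43 × 81 = 34.830
Maximum at age 4 (38.640).

4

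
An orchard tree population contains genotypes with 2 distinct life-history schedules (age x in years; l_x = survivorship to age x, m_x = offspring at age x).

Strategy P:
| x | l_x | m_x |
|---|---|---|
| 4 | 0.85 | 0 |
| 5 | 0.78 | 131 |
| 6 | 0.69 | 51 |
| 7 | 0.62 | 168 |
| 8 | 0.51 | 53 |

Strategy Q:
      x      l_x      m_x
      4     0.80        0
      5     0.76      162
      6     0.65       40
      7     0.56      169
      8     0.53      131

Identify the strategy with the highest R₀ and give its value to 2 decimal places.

313.19

Strategy P: R₀ = 0.85×0 + 0.78×131 + 0.69×51 + 0.62×168 + 0.51×53 = 268.5600
Strategy Q: R₀ = 0.80×0 + 0.76×162 + 0.65×40 + 0.56×169 + 0.53×131 = 313.1900
Highest R₀: strategy Q with 313.1900.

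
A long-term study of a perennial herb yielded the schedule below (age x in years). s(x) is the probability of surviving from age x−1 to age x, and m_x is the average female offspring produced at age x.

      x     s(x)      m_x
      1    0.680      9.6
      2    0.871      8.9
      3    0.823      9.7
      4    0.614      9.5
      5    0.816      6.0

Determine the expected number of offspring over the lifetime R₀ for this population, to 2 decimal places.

Survivorship from birth: l_x = s_1·s_2·…·s_x.
  l_1 = 0.68000
  l_2 = 0.59228
  l_3 = 0.48745
  l_4 = 0.29929
  l_5 = 0.24422
R₀ = Σ l_x m_x:
  age 1: 0.68000 × 9.6 = 6.5280
  age 2: 0.59228 × 8.9 = 5.2713
  age 3: 0.48745 × 9.7 = 4.7283
  age 4: 0.29929 × 9.5 = 2.8433
  age 5: 0.24422 × 6.0 = 1.4653
R₀ = 6.5280 + 5.2713 + 4.7283 + 2.8433 + 1.4653 = 20.8361

20.84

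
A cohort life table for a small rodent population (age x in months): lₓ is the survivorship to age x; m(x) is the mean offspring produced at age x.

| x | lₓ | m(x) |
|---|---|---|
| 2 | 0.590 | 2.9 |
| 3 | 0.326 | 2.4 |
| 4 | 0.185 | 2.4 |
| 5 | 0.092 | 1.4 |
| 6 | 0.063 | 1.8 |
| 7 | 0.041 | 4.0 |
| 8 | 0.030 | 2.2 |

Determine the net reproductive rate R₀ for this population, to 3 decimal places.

R₀ = Σ lₓ m(x):
  age 2: 0.590 × 2.9 = 1.7110
  age 3: 0.326 × 2.4 = 0.7824
  age 4: 0.185 × 2.4 = 0.4440
  age 5: 0.092 × 1.4 = 0.1288
  age 6: 0.063 × 1.8 = 0.1134
  age 7: 0.041 × 4.0 = 0.1640
  age 8: 0.030 × 2.2 = 0.0660
R₀ = 1.7110 + 0.7824 + 0.4440 + 0.1288 + 0.1134 + 0.1640 + 0.0660 = 3.4096

3.410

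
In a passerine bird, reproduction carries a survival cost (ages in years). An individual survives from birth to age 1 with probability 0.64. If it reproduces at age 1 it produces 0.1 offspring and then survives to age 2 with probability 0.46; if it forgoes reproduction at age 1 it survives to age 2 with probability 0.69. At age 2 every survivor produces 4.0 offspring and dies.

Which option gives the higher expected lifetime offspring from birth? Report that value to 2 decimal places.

breed at age 1: R₀ = 0.64 × (0.1 + 0.46 × 4.0) = 0.64 × 1.9400 = 1.2416
delay to age 2: R₀ = 0.64 × (0.69 × 4.0) = 0.64 × 2.7600 = 1.7664
Higher: delay to age 2 (1.7664).

1.77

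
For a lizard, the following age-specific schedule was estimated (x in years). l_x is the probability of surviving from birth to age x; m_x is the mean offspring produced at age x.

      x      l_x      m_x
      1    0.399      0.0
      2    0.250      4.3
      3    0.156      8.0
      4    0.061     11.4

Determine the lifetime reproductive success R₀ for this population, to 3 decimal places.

3.018

R₀ = Σ l_x m_x:
  age 1: 0.399 × 0.0 = 0.0000
  age 2: 0.250 × 4.3 = 1.0750
  age 3: 0.156 × 8.0 = 1.2480
  age 4: 0.061 × 11.4 = 0.6954
R₀ = 0.0000 + 1.0750 + 1.2480 + 0.6954 = 3.0184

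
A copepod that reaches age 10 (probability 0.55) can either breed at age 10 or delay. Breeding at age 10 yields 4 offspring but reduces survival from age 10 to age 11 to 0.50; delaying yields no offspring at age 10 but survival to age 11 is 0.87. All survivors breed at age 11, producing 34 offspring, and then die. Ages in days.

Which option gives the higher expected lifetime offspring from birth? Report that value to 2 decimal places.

16.27

breed at age 10: R₀ = 0.55 × (4 + 0.50 × 34) = 0.55 × 21.0000 = 11.5500
delay to age 11: R₀ = 0.55 × (0.87 × 34) = 0.55 × 29.5800 = 16.2690
Higher: delay to age 11 (16.2690).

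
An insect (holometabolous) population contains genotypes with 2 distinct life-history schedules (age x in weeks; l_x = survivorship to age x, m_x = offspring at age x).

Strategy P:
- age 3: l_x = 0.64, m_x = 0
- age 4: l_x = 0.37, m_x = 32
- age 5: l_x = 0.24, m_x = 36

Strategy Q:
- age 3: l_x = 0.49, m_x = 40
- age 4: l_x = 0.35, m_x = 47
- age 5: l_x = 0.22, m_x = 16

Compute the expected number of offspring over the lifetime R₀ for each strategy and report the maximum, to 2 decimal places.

Strategy P: R₀ = 0.64×0 + 0.37×32 + 0.24×36 = 20.4800
Strategy Q: R₀ = 0.49×40 + 0.35×47 + 0.22×16 = 39.5700
Highest R₀: strategy Q with 39.5700.

39.57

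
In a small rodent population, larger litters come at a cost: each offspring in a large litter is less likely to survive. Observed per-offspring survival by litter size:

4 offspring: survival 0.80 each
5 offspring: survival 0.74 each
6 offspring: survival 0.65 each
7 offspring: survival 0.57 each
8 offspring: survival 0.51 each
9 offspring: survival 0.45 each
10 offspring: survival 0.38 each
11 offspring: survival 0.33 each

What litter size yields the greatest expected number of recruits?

Expected recruits = c × s(c):
  c=4: 4 × 0.80 = 3.200
  c=5: 5 × 0.74 = 3.700
  c=6: 6 × 0.65 = 3.900
  c=7: 7 × 0.57 = 3.990
  c=8: 8 × 0.51 = 4.080
  c=9: 9 × 0.45 = 4.050
  c=10: 10 × 0.38 = 3.800
  c=11: 11 × 0.33 = 3.630
Maximum at c = 8 (4.080 recruits).

8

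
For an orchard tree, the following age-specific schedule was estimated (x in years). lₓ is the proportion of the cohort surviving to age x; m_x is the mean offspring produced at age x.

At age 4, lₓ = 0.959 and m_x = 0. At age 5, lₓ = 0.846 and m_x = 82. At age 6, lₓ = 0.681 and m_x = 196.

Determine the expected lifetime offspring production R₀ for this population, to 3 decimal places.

R₀ = Σ lₓ m_x:
  age 4: 0.959 × 0 = 0.0000
  age 5: 0.846 × 82 = 69.3720
  age 6: 0.681 × 196 = 133.4760
R₀ = 0.0000 + 69.3720 + 133.4760 = 202.8480

202.848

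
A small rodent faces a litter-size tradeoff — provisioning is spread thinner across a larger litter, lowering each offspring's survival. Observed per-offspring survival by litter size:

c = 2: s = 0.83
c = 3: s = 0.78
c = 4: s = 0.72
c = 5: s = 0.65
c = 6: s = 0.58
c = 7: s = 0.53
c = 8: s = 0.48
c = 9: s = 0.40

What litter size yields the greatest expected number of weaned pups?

Expected weaned pups = c × s(c):
  c=2: 2 × 0.83 = 1.660
  c=3: 3 × 0.78 = 2.340
  c=4: 4 × 0.72 = 2.880
  c=5: 5 × 0.65 = 3.250
  c=6: 6 × 0.58 = 3.480
  c=7: 7 × 0.53 = 3.710
  c=8: 8 × 0.48 = 3.840
  c=9: 9 × 0.40 = 3.600
Maximum at c = 8 (3.840 weaned pups).

8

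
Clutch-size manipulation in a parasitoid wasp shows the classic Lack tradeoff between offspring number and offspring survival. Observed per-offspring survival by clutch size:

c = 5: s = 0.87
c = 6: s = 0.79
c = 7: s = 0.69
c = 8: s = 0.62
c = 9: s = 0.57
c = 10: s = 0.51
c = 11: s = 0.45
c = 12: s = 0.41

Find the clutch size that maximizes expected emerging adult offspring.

9

Expected emerging adult offspring = c × s(c):
  c=5: 5 × 0.87 = 4.350
  c=6: 6 × 0.79 = 4.740
  c=7: 7 × 0.69 = 4.830
  c=8: 8 × 0.62 = 4.960
  c=9: 9 × 0.57 = 5.130
  c=10: 10 × 0.51 = 5.100
  c=11: 11 × 0.45 = 4.950
  c=12: 12 × 0.41 = 4.920
Maximum at c = 9 (5.130 emerging adult offspring).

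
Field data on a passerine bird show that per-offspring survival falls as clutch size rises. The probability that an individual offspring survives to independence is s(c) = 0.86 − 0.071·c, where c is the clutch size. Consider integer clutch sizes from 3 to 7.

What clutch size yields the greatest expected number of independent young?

Expected independent young = c × s(c):
  c=3: 3 × 0.647 = 1.941
  c=4: 4 × 0.576 = 2.304
  c=5: 5 × 0.505 = 2.525
  c=6: 6 × 0.434 = 2.604
  c=7: 7 × 0.363 = 2.541
Maximum at c = 6 (2.604 independent young).

6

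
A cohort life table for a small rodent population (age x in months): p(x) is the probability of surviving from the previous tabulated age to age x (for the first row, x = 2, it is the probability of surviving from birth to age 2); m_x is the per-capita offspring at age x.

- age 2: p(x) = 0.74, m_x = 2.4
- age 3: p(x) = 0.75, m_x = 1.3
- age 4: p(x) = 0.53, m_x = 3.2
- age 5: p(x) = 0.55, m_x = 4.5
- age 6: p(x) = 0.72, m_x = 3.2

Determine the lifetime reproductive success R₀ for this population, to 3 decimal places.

Survivorship from birth: l_x = p_2·p_3·…·p_x.
  l_2 = 0.74000
  l_3 = 0.55500
  l_4 = 0.29415
  l_5 = 0.16178
  l_6 = 0.11648
R₀ = Σ l_x m_x:
  age 2: 0.74000 × 2.4 = 1.7760
  age 3: 0.55500 × 1.3 = 0.7215
  age 4: 0.29415 × 3.2 = 0.9413
  age 5: 0.16178 × 4.5 = 0.7280
  age 6: 0.11648 × 3.2 = 0.3727
R₀ = 1.7760 + 0.7215 + 0.9413 + 0.7280 + 0.3727 = 4.5395

4.540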